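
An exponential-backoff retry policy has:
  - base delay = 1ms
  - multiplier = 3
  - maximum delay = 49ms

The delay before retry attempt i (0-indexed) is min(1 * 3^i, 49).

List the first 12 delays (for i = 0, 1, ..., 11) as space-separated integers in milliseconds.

Answer: 1 3 9 27 49 49 49 49 49 49 49 49

Derivation:
Computing each delay:
  i=0: min(1*3^0, 49) = 1
  i=1: min(1*3^1, 49) = 3
  i=2: min(1*3^2, 49) = 9
  i=3: min(1*3^3, 49) = 27
  i=4: min(1*3^4, 49) = 49
  i=5: min(1*3^5, 49) = 49
  i=6: min(1*3^6, 49) = 49
  i=7: min(1*3^7, 49) = 49
  i=8: min(1*3^8, 49) = 49
  i=9: min(1*3^9, 49) = 49
  i=10: min(1*3^10, 49) = 49
  i=11: min(1*3^11, 49) = 49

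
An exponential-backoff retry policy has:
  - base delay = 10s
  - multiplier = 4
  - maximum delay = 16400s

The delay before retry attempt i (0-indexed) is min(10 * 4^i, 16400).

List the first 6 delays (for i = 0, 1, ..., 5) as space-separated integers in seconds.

Computing each delay:
  i=0: min(10*4^0, 16400) = 10
  i=1: min(10*4^1, 16400) = 40
  i=2: min(10*4^2, 16400) = 160
  i=3: min(10*4^3, 16400) = 640
  i=4: min(10*4^4, 16400) = 2560
  i=5: min(10*4^5, 16400) = 10240

Answer: 10 40 160 640 2560 10240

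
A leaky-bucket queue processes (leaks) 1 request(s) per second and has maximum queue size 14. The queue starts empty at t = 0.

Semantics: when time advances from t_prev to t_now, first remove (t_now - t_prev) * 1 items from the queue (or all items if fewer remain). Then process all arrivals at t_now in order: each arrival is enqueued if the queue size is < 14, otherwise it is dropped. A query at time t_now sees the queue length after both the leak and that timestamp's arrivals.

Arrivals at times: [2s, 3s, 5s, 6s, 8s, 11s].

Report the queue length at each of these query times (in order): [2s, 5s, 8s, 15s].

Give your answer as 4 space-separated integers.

Answer: 1 1 1 0

Derivation:
Queue lengths at query times:
  query t=2s: backlog = 1
  query t=5s: backlog = 1
  query t=8s: backlog = 1
  query t=15s: backlog = 0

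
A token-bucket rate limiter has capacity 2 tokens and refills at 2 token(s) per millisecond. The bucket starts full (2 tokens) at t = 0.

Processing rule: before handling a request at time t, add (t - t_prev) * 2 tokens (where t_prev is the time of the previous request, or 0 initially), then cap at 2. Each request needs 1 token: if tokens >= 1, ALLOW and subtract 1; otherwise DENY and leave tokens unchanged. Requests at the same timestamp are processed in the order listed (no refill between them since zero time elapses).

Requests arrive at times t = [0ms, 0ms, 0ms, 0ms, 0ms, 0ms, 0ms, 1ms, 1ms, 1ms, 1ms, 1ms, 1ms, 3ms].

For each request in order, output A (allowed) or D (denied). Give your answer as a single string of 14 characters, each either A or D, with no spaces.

Answer: AADDDDDAADDDDA

Derivation:
Simulating step by step:
  req#1 t=0ms: ALLOW
  req#2 t=0ms: ALLOW
  req#3 t=0ms: DENY
  req#4 t=0ms: DENY
  req#5 t=0ms: DENY
  req#6 t=0ms: DENY
  req#7 t=0ms: DENY
  req#8 t=1ms: ALLOW
  req#9 t=1ms: ALLOW
  req#10 t=1ms: DENY
  req#11 t=1ms: DENY
  req#12 t=1ms: DENY
  req#13 t=1ms: DENY
  req#14 t=3ms: ALLOW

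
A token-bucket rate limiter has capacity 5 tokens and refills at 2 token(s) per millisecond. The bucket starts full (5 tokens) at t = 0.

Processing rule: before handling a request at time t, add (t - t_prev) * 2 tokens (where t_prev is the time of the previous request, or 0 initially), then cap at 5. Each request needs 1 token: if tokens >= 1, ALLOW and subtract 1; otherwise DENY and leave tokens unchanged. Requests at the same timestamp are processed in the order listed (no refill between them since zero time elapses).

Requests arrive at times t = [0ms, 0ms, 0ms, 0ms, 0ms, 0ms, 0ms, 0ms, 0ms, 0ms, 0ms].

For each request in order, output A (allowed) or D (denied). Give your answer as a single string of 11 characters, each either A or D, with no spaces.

Simulating step by step:
  req#1 t=0ms: ALLOW
  req#2 t=0ms: ALLOW
  req#3 t=0ms: ALLOW
  req#4 t=0ms: ALLOW
  req#5 t=0ms: ALLOW
  req#6 t=0ms: DENY
  req#7 t=0ms: DENY
  req#8 t=0ms: DENY
  req#9 t=0ms: DENY
  req#10 t=0ms: DENY
  req#11 t=0ms: DENY

Answer: AAAAADDDDDD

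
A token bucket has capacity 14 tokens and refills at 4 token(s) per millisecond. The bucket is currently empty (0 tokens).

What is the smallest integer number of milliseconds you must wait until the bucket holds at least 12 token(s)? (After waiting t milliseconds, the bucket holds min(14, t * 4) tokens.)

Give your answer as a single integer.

Answer: 3

Derivation:
Need t * 4 >= 12, so t >= 12/4.
Smallest integer t = ceil(12/4) = 3.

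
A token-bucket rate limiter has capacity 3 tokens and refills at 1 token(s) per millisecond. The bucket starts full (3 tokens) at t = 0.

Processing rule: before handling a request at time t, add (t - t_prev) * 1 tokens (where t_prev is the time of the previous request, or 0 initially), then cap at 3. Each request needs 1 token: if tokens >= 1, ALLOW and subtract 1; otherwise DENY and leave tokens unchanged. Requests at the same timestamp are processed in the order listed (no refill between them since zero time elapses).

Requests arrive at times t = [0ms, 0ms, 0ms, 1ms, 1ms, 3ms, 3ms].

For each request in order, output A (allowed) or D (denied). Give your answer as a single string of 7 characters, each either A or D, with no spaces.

Simulating step by step:
  req#1 t=0ms: ALLOW
  req#2 t=0ms: ALLOW
  req#3 t=0ms: ALLOW
  req#4 t=1ms: ALLOW
  req#5 t=1ms: DENY
  req#6 t=3ms: ALLOW
  req#7 t=3ms: ALLOW

Answer: AAAADAA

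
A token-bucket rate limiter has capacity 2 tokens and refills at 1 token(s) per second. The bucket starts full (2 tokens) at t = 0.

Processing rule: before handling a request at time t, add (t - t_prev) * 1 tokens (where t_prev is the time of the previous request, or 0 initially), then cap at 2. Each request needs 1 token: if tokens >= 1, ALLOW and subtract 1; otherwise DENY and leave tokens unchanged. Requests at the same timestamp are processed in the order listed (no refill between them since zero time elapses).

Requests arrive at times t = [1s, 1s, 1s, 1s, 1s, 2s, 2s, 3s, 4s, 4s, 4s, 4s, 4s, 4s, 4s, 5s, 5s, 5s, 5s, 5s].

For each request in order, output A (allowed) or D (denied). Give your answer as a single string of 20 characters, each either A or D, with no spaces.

Answer: AADDDADAADDDDDDADDDD

Derivation:
Simulating step by step:
  req#1 t=1s: ALLOW
  req#2 t=1s: ALLOW
  req#3 t=1s: DENY
  req#4 t=1s: DENY
  req#5 t=1s: DENY
  req#6 t=2s: ALLOW
  req#7 t=2s: DENY
  req#8 t=3s: ALLOW
  req#9 t=4s: ALLOW
  req#10 t=4s: DENY
  req#11 t=4s: DENY
  req#12 t=4s: DENY
  req#13 t=4s: DENY
  req#14 t=4s: DENY
  req#15 t=4s: DENY
  req#16 t=5s: ALLOW
  req#17 t=5s: DENY
  req#18 t=5s: DENY
  req#19 t=5s: DENY
  req#20 t=5s: DENY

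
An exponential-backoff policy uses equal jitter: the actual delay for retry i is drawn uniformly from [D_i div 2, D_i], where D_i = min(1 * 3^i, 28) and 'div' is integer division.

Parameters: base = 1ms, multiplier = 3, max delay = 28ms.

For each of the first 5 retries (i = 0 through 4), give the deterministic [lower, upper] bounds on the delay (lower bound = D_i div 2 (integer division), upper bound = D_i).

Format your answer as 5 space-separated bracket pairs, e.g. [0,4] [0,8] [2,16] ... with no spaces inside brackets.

Computing bounds per retry:
  i=0: D_i=min(1*3^0,28)=1, bounds=[0,1]
  i=1: D_i=min(1*3^1,28)=3, bounds=[1,3]
  i=2: D_i=min(1*3^2,28)=9, bounds=[4,9]
  i=3: D_i=min(1*3^3,28)=27, bounds=[13,27]
  i=4: D_i=min(1*3^4,28)=28, bounds=[14,28]

Answer: [0,1] [1,3] [4,9] [13,27] [14,28]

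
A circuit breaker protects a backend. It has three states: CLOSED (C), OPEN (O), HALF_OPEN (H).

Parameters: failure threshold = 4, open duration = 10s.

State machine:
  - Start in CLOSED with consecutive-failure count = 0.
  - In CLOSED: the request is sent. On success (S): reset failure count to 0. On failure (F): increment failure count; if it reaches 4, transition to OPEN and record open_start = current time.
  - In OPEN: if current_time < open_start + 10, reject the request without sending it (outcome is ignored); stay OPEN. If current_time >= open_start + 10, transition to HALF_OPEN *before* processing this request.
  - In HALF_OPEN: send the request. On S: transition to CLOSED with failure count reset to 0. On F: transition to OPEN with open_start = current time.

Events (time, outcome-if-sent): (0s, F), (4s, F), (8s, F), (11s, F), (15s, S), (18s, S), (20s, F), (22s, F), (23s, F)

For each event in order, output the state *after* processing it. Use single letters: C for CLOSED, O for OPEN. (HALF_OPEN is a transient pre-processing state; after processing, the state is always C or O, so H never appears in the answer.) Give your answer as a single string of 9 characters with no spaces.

Answer: CCCOOOOOO

Derivation:
State after each event:
  event#1 t=0s outcome=F: state=CLOSED
  event#2 t=4s outcome=F: state=CLOSED
  event#3 t=8s outcome=F: state=CLOSED
  event#4 t=11s outcome=F: state=OPEN
  event#5 t=15s outcome=S: state=OPEN
  event#6 t=18s outcome=S: state=OPEN
  event#7 t=20s outcome=F: state=OPEN
  event#8 t=22s outcome=F: state=OPEN
  event#9 t=23s outcome=F: state=OPEN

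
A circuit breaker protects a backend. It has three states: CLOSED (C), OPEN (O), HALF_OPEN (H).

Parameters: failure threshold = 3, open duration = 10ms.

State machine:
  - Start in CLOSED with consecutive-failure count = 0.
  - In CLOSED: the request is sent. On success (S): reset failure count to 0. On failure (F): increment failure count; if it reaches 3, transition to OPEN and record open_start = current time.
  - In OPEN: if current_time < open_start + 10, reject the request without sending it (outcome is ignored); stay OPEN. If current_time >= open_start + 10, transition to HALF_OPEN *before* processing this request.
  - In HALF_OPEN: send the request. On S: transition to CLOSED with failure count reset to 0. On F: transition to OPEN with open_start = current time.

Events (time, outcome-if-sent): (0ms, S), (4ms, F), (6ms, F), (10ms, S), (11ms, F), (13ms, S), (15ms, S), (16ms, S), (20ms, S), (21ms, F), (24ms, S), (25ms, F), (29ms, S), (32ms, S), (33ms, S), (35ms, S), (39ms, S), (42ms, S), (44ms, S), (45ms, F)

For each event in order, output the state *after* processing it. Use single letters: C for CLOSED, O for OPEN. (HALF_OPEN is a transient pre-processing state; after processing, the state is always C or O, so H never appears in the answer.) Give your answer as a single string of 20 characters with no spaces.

Answer: CCCCCCCCCCCCCCCCCCCC

Derivation:
State after each event:
  event#1 t=0ms outcome=S: state=CLOSED
  event#2 t=4ms outcome=F: state=CLOSED
  event#3 t=6ms outcome=F: state=CLOSED
  event#4 t=10ms outcome=S: state=CLOSED
  event#5 t=11ms outcome=F: state=CLOSED
  event#6 t=13ms outcome=S: state=CLOSED
  event#7 t=15ms outcome=S: state=CLOSED
  event#8 t=16ms outcome=S: state=CLOSED
  event#9 t=20ms outcome=S: state=CLOSED
  event#10 t=21ms outcome=F: state=CLOSED
  event#11 t=24ms outcome=S: state=CLOSED
  event#12 t=25ms outcome=F: state=CLOSED
  event#13 t=29ms outcome=S: state=CLOSED
  event#14 t=32ms outcome=S: state=CLOSED
  event#15 t=33ms outcome=S: state=CLOSED
  event#16 t=35ms outcome=S: state=CLOSED
  event#17 t=39ms outcome=S: state=CLOSED
  event#18 t=42ms outcome=S: state=CLOSED
  event#19 t=44ms outcome=S: state=CLOSED
  event#20 t=45ms outcome=F: state=CLOSED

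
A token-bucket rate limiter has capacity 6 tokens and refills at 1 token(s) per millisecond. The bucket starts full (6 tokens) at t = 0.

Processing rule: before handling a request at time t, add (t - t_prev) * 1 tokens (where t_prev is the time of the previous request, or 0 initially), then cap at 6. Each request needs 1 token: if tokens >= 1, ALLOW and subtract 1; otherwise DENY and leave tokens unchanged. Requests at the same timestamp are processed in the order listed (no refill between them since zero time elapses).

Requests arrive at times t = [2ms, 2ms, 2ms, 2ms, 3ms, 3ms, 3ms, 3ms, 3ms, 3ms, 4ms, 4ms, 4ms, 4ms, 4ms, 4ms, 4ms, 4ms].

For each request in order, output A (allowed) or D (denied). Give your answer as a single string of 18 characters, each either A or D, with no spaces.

Simulating step by step:
  req#1 t=2ms: ALLOW
  req#2 t=2ms: ALLOW
  req#3 t=2ms: ALLOW
  req#4 t=2ms: ALLOW
  req#5 t=3ms: ALLOW
  req#6 t=3ms: ALLOW
  req#7 t=3ms: ALLOW
  req#8 t=3ms: DENY
  req#9 t=3ms: DENY
  req#10 t=3ms: DENY
  req#11 t=4ms: ALLOW
  req#12 t=4ms: DENY
  req#13 t=4ms: DENY
  req#14 t=4ms: DENY
  req#15 t=4ms: DENY
  req#16 t=4ms: DENY
  req#17 t=4ms: DENY
  req#18 t=4ms: DENY

Answer: AAAAAAADDDADDDDDDD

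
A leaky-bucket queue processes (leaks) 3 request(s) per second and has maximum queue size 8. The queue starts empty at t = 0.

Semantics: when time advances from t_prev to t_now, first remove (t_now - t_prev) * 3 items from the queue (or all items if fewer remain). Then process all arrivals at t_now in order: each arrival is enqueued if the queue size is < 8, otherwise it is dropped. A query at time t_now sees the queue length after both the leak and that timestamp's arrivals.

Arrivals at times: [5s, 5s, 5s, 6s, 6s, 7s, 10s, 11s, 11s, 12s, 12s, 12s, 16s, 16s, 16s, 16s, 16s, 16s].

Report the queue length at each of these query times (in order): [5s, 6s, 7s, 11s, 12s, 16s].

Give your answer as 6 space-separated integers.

Queue lengths at query times:
  query t=5s: backlog = 3
  query t=6s: backlog = 2
  query t=7s: backlog = 1
  query t=11s: backlog = 2
  query t=12s: backlog = 3
  query t=16s: backlog = 6

Answer: 3 2 1 2 3 6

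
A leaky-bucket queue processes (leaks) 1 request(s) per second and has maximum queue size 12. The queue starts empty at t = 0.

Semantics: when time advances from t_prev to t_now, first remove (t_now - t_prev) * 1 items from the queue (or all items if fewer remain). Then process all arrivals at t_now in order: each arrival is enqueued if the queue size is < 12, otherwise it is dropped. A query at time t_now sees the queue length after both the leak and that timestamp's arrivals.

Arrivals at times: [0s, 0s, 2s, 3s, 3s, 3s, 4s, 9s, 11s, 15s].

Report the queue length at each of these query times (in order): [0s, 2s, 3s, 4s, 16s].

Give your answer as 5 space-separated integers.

Queue lengths at query times:
  query t=0s: backlog = 2
  query t=2s: backlog = 1
  query t=3s: backlog = 3
  query t=4s: backlog = 3
  query t=16s: backlog = 0

Answer: 2 1 3 3 0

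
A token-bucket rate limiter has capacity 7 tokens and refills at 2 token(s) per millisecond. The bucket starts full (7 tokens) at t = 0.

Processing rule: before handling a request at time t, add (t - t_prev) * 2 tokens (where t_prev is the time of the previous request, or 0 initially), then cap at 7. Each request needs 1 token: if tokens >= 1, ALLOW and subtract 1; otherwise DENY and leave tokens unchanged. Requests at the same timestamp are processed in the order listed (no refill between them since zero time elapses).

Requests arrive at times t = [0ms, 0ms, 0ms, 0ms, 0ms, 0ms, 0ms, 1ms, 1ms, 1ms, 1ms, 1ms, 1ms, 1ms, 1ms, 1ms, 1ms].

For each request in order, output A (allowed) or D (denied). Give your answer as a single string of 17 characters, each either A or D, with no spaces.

Simulating step by step:
  req#1 t=0ms: ALLOW
  req#2 t=0ms: ALLOW
  req#3 t=0ms: ALLOW
  req#4 t=0ms: ALLOW
  req#5 t=0ms: ALLOW
  req#6 t=0ms: ALLOW
  req#7 t=0ms: ALLOW
  req#8 t=1ms: ALLOW
  req#9 t=1ms: ALLOW
  req#10 t=1ms: DENY
  req#11 t=1ms: DENY
  req#12 t=1ms: DENY
  req#13 t=1ms: DENY
  req#14 t=1ms: DENY
  req#15 t=1ms: DENY
  req#16 t=1ms: DENY
  req#17 t=1ms: DENY

Answer: AAAAAAAAADDDDDDDD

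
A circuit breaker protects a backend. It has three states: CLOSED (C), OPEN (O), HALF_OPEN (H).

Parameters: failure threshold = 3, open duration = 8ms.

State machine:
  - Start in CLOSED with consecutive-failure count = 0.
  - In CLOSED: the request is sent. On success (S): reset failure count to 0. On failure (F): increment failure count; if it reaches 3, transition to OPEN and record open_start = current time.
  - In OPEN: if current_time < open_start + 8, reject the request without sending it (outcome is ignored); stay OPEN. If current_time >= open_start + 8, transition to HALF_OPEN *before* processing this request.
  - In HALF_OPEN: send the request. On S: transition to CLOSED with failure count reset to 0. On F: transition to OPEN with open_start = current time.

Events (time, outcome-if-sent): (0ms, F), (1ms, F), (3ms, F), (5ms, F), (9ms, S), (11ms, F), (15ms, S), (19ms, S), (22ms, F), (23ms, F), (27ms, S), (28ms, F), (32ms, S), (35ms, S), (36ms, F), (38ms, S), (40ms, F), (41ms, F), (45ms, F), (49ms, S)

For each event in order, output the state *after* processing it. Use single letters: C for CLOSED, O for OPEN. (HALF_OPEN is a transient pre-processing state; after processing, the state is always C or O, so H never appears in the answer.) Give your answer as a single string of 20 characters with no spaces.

Answer: CCOOOOOCCCCCCCCCCCOO

Derivation:
State after each event:
  event#1 t=0ms outcome=F: state=CLOSED
  event#2 t=1ms outcome=F: state=CLOSED
  event#3 t=3ms outcome=F: state=OPEN
  event#4 t=5ms outcome=F: state=OPEN
  event#5 t=9ms outcome=S: state=OPEN
  event#6 t=11ms outcome=F: state=OPEN
  event#7 t=15ms outcome=S: state=OPEN
  event#8 t=19ms outcome=S: state=CLOSED
  event#9 t=22ms outcome=F: state=CLOSED
  event#10 t=23ms outcome=F: state=CLOSED
  event#11 t=27ms outcome=S: state=CLOSED
  event#12 t=28ms outcome=F: state=CLOSED
  event#13 t=32ms outcome=S: state=CLOSED
  event#14 t=35ms outcome=S: state=CLOSED
  event#15 t=36ms outcome=F: state=CLOSED
  event#16 t=38ms outcome=S: state=CLOSED
  event#17 t=40ms outcome=F: state=CLOSED
  event#18 t=41ms outcome=F: state=CLOSED
  event#19 t=45ms outcome=F: state=OPEN
  event#20 t=49ms outcome=S: state=OPEN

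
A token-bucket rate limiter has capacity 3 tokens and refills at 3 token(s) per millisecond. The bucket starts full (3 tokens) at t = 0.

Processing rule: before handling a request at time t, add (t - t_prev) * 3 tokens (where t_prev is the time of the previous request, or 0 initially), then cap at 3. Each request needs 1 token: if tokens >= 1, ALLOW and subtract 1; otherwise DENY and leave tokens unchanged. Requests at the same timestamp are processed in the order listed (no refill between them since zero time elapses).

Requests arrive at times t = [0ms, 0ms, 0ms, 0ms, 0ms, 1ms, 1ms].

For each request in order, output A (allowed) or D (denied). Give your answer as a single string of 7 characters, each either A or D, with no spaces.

Simulating step by step:
  req#1 t=0ms: ALLOW
  req#2 t=0ms: ALLOW
  req#3 t=0ms: ALLOW
  req#4 t=0ms: DENY
  req#5 t=0ms: DENY
  req#6 t=1ms: ALLOW
  req#7 t=1ms: ALLOW

Answer: AAADDAA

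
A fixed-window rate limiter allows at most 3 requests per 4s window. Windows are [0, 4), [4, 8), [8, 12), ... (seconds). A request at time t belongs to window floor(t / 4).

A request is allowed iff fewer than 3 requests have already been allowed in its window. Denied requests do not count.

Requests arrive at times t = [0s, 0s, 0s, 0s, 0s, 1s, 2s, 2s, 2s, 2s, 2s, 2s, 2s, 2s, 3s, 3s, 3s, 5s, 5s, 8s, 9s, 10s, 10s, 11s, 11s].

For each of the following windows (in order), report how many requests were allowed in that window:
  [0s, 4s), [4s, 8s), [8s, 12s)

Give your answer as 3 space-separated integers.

Answer: 3 2 3

Derivation:
Processing requests:
  req#1 t=0s (window 0): ALLOW
  req#2 t=0s (window 0): ALLOW
  req#3 t=0s (window 0): ALLOW
  req#4 t=0s (window 0): DENY
  req#5 t=0s (window 0): DENY
  req#6 t=1s (window 0): DENY
  req#7 t=2s (window 0): DENY
  req#8 t=2s (window 0): DENY
  req#9 t=2s (window 0): DENY
  req#10 t=2s (window 0): DENY
  req#11 t=2s (window 0): DENY
  req#12 t=2s (window 0): DENY
  req#13 t=2s (window 0): DENY
  req#14 t=2s (window 0): DENY
  req#15 t=3s (window 0): DENY
  req#16 t=3s (window 0): DENY
  req#17 t=3s (window 0): DENY
  req#18 t=5s (window 1): ALLOW
  req#19 t=5s (window 1): ALLOW
  req#20 t=8s (window 2): ALLOW
  req#21 t=9s (window 2): ALLOW
  req#22 t=10s (window 2): ALLOW
  req#23 t=10s (window 2): DENY
  req#24 t=11s (window 2): DENY
  req#25 t=11s (window 2): DENY

Allowed counts by window: 3 2 3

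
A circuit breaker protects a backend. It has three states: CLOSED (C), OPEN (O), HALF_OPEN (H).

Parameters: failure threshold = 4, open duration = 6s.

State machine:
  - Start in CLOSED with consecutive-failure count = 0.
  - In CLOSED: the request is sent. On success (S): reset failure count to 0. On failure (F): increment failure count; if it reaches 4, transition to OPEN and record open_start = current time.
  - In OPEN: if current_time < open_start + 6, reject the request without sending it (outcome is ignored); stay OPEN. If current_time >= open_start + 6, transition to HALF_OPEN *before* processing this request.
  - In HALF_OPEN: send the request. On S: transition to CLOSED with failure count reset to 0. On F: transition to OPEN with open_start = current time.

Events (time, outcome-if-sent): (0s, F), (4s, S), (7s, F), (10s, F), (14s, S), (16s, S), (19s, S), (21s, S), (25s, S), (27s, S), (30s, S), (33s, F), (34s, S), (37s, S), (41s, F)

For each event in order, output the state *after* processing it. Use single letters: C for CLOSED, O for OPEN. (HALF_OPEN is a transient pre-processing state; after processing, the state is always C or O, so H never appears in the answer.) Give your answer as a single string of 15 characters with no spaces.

State after each event:
  event#1 t=0s outcome=F: state=CLOSED
  event#2 t=4s outcome=S: state=CLOSED
  event#3 t=7s outcome=F: state=CLOSED
  event#4 t=10s outcome=F: state=CLOSED
  event#5 t=14s outcome=S: state=CLOSED
  event#6 t=16s outcome=S: state=CLOSED
  event#7 t=19s outcome=S: state=CLOSED
  event#8 t=21s outcome=S: state=CLOSED
  event#9 t=25s outcome=S: state=CLOSED
  event#10 t=27s outcome=S: state=CLOSED
  event#11 t=30s outcome=S: state=CLOSED
  event#12 t=33s outcome=F: state=CLOSED
  event#13 t=34s outcome=S: state=CLOSED
  event#14 t=37s outcome=S: state=CLOSED
  event#15 t=41s outcome=F: state=CLOSED

Answer: CCCCCCCCCCCCCCC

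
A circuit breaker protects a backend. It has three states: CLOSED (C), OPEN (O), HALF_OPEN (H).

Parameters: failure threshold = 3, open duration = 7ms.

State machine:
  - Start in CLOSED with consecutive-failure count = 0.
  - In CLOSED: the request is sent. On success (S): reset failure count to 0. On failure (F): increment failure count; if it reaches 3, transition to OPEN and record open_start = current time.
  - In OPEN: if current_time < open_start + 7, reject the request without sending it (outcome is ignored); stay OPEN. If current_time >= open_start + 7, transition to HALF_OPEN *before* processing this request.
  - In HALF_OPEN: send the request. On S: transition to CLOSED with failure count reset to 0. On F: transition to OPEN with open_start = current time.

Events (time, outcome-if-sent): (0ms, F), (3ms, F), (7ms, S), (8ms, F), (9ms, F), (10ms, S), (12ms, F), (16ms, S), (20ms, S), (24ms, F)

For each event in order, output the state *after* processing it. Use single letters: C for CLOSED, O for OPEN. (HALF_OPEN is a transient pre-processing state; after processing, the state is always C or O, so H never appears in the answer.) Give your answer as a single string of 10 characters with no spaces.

Answer: CCCCCCCCCC

Derivation:
State after each event:
  event#1 t=0ms outcome=F: state=CLOSED
  event#2 t=3ms outcome=F: state=CLOSED
  event#3 t=7ms outcome=S: state=CLOSED
  event#4 t=8ms outcome=F: state=CLOSED
  event#5 t=9ms outcome=F: state=CLOSED
  event#6 t=10ms outcome=S: state=CLOSED
  event#7 t=12ms outcome=F: state=CLOSED
  event#8 t=16ms outcome=S: state=CLOSED
  event#9 t=20ms outcome=S: state=CLOSED
  event#10 t=24ms outcome=F: state=CLOSED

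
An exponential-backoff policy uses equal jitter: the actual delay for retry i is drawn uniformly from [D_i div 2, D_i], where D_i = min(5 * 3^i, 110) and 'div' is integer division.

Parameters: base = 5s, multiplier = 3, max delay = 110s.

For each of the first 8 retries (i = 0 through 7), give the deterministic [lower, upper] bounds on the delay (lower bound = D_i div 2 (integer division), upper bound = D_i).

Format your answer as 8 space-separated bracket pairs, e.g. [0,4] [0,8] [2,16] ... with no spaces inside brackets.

Computing bounds per retry:
  i=0: D_i=min(5*3^0,110)=5, bounds=[2,5]
  i=1: D_i=min(5*3^1,110)=15, bounds=[7,15]
  i=2: D_i=min(5*3^2,110)=45, bounds=[22,45]
  i=3: D_i=min(5*3^3,110)=110, bounds=[55,110]
  i=4: D_i=min(5*3^4,110)=110, bounds=[55,110]
  i=5: D_i=min(5*3^5,110)=110, bounds=[55,110]
  i=6: D_i=min(5*3^6,110)=110, bounds=[55,110]
  i=7: D_i=min(5*3^7,110)=110, bounds=[55,110]

Answer: [2,5] [7,15] [22,45] [55,110] [55,110] [55,110] [55,110] [55,110]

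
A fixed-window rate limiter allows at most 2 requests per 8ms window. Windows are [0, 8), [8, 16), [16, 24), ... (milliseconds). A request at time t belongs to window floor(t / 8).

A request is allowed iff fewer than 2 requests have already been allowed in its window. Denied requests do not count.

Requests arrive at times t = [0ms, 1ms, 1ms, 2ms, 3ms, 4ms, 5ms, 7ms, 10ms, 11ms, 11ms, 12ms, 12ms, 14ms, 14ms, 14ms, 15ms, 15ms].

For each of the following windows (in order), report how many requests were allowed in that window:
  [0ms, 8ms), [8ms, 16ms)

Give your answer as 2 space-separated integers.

Processing requests:
  req#1 t=0ms (window 0): ALLOW
  req#2 t=1ms (window 0): ALLOW
  req#3 t=1ms (window 0): DENY
  req#4 t=2ms (window 0): DENY
  req#5 t=3ms (window 0): DENY
  req#6 t=4ms (window 0): DENY
  req#7 t=5ms (window 0): DENY
  req#8 t=7ms (window 0): DENY
  req#9 t=10ms (window 1): ALLOW
  req#10 t=11ms (window 1): ALLOW
  req#11 t=11ms (window 1): DENY
  req#12 t=12ms (window 1): DENY
  req#13 t=12ms (window 1): DENY
  req#14 t=14ms (window 1): DENY
  req#15 t=14ms (window 1): DENY
  req#16 t=14ms (window 1): DENY
  req#17 t=15ms (window 1): DENY
  req#18 t=15ms (window 1): DENY

Allowed counts by window: 2 2

Answer: 2 2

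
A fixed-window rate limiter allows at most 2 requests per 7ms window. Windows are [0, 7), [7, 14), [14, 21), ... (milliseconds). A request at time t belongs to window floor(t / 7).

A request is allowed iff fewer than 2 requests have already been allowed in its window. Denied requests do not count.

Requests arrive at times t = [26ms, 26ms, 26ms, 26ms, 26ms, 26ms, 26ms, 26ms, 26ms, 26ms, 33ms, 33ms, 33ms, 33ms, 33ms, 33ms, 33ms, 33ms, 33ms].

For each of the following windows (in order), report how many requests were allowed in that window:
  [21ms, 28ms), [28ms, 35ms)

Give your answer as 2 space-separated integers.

Answer: 2 2

Derivation:
Processing requests:
  req#1 t=26ms (window 3): ALLOW
  req#2 t=26ms (window 3): ALLOW
  req#3 t=26ms (window 3): DENY
  req#4 t=26ms (window 3): DENY
  req#5 t=26ms (window 3): DENY
  req#6 t=26ms (window 3): DENY
  req#7 t=26ms (window 3): DENY
  req#8 t=26ms (window 3): DENY
  req#9 t=26ms (window 3): DENY
  req#10 t=26ms (window 3): DENY
  req#11 t=33ms (window 4): ALLOW
  req#12 t=33ms (window 4): ALLOW
  req#13 t=33ms (window 4): DENY
  req#14 t=33ms (window 4): DENY
  req#15 t=33ms (window 4): DENY
  req#16 t=33ms (window 4): DENY
  req#17 t=33ms (window 4): DENY
  req#18 t=33ms (window 4): DENY
  req#19 t=33ms (window 4): DENY

Allowed counts by window: 2 2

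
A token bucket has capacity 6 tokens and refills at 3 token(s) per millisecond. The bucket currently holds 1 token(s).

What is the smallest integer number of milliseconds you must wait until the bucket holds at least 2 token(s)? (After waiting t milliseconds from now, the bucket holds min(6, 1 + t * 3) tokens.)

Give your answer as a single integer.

Answer: 1

Derivation:
Need 1 + t * 3 >= 2, so t >= 1/3.
Smallest integer t = ceil(1/3) = 1.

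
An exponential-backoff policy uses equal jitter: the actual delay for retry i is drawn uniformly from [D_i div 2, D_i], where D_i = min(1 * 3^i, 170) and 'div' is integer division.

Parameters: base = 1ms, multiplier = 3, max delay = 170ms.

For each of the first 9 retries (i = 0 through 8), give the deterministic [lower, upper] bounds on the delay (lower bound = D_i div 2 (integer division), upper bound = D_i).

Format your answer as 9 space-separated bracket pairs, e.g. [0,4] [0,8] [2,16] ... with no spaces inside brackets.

Answer: [0,1] [1,3] [4,9] [13,27] [40,81] [85,170] [85,170] [85,170] [85,170]

Derivation:
Computing bounds per retry:
  i=0: D_i=min(1*3^0,170)=1, bounds=[0,1]
  i=1: D_i=min(1*3^1,170)=3, bounds=[1,3]
  i=2: D_i=min(1*3^2,170)=9, bounds=[4,9]
  i=3: D_i=min(1*3^3,170)=27, bounds=[13,27]
  i=4: D_i=min(1*3^4,170)=81, bounds=[40,81]
  i=5: D_i=min(1*3^5,170)=170, bounds=[85,170]
  i=6: D_i=min(1*3^6,170)=170, bounds=[85,170]
  i=7: D_i=min(1*3^7,170)=170, bounds=[85,170]
  i=8: D_i=min(1*3^8,170)=170, bounds=[85,170]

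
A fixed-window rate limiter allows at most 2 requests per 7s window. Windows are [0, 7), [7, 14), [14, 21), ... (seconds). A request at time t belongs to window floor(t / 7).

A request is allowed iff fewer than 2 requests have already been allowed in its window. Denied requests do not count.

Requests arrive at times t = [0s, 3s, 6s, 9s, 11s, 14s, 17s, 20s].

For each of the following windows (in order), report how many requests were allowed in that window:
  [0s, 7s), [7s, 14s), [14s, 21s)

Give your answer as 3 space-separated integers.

Answer: 2 2 2

Derivation:
Processing requests:
  req#1 t=0s (window 0): ALLOW
  req#2 t=3s (window 0): ALLOW
  req#3 t=6s (window 0): DENY
  req#4 t=9s (window 1): ALLOW
  req#5 t=11s (window 1): ALLOW
  req#6 t=14s (window 2): ALLOW
  req#7 t=17s (window 2): ALLOW
  req#8 t=20s (window 2): DENY

Allowed counts by window: 2 2 2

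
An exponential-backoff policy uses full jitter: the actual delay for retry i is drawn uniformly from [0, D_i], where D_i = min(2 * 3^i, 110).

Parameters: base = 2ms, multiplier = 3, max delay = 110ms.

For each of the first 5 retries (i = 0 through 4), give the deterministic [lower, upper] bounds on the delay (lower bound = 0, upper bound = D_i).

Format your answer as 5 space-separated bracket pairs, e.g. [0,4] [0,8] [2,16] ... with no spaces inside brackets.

Computing bounds per retry:
  i=0: D_i=min(2*3^0,110)=2, bounds=[0,2]
  i=1: D_i=min(2*3^1,110)=6, bounds=[0,6]
  i=2: D_i=min(2*3^2,110)=18, bounds=[0,18]
  i=3: D_i=min(2*3^3,110)=54, bounds=[0,54]
  i=4: D_i=min(2*3^4,110)=110, bounds=[0,110]

Answer: [0,2] [0,6] [0,18] [0,54] [0,110]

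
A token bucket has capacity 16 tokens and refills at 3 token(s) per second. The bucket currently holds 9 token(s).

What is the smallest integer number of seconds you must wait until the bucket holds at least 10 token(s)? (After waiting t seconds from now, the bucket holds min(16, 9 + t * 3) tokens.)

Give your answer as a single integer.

Need 9 + t * 3 >= 10, so t >= 1/3.
Smallest integer t = ceil(1/3) = 1.

Answer: 1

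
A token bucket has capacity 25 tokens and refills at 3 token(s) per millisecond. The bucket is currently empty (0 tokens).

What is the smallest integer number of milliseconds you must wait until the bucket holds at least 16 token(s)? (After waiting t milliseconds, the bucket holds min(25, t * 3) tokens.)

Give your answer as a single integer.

Need t * 3 >= 16, so t >= 16/3.
Smallest integer t = ceil(16/3) = 6.

Answer: 6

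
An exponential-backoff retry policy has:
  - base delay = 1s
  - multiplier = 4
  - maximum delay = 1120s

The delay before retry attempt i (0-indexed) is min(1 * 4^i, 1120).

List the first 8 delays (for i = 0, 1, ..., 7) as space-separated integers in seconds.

Answer: 1 4 16 64 256 1024 1120 1120

Derivation:
Computing each delay:
  i=0: min(1*4^0, 1120) = 1
  i=1: min(1*4^1, 1120) = 4
  i=2: min(1*4^2, 1120) = 16
  i=3: min(1*4^3, 1120) = 64
  i=4: min(1*4^4, 1120) = 256
  i=5: min(1*4^5, 1120) = 1024
  i=6: min(1*4^6, 1120) = 1120
  i=7: min(1*4^7, 1120) = 1120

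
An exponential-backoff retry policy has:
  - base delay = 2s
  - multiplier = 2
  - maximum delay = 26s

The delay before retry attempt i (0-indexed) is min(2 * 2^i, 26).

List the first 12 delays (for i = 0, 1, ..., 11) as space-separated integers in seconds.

Answer: 2 4 8 16 26 26 26 26 26 26 26 26

Derivation:
Computing each delay:
  i=0: min(2*2^0, 26) = 2
  i=1: min(2*2^1, 26) = 4
  i=2: min(2*2^2, 26) = 8
  i=3: min(2*2^3, 26) = 16
  i=4: min(2*2^4, 26) = 26
  i=5: min(2*2^5, 26) = 26
  i=6: min(2*2^6, 26) = 26
  i=7: min(2*2^7, 26) = 26
  i=8: min(2*2^8, 26) = 26
  i=9: min(2*2^9, 26) = 26
  i=10: min(2*2^10, 26) = 26
  i=11: min(2*2^11, 26) = 26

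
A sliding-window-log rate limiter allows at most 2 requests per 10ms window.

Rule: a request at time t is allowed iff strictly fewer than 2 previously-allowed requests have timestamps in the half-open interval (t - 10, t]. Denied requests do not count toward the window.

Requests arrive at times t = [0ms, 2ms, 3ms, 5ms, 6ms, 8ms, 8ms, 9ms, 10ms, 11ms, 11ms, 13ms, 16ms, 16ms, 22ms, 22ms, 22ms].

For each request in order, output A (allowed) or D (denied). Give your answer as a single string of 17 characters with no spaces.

Tracking allowed requests in the window:
  req#1 t=0ms: ALLOW
  req#2 t=2ms: ALLOW
  req#3 t=3ms: DENY
  req#4 t=5ms: DENY
  req#5 t=6ms: DENY
  req#6 t=8ms: DENY
  req#7 t=8ms: DENY
  req#8 t=9ms: DENY
  req#9 t=10ms: ALLOW
  req#10 t=11ms: DENY
  req#11 t=11ms: DENY
  req#12 t=13ms: ALLOW
  req#13 t=16ms: DENY
  req#14 t=16ms: DENY
  req#15 t=22ms: ALLOW
  req#16 t=22ms: DENY
  req#17 t=22ms: DENY

Answer: AADDDDDDADDADDADD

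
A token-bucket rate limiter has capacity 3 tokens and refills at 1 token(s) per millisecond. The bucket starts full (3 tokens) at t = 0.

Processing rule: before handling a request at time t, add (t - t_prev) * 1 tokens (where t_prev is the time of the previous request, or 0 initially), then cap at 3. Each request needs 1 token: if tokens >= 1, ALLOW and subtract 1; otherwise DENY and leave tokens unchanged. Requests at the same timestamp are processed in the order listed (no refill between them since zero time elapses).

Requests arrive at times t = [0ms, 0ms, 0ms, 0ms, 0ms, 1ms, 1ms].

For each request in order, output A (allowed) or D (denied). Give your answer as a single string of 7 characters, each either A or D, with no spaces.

Answer: AAADDAD

Derivation:
Simulating step by step:
  req#1 t=0ms: ALLOW
  req#2 t=0ms: ALLOW
  req#3 t=0ms: ALLOW
  req#4 t=0ms: DENY
  req#5 t=0ms: DENY
  req#6 t=1ms: ALLOW
  req#7 t=1ms: DENY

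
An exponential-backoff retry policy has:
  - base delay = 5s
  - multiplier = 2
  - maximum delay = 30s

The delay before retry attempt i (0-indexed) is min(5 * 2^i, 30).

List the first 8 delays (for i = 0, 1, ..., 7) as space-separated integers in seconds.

Answer: 5 10 20 30 30 30 30 30

Derivation:
Computing each delay:
  i=0: min(5*2^0, 30) = 5
  i=1: min(5*2^1, 30) = 10
  i=2: min(5*2^2, 30) = 20
  i=3: min(5*2^3, 30) = 30
  i=4: min(5*2^4, 30) = 30
  i=5: min(5*2^5, 30) = 30
  i=6: min(5*2^6, 30) = 30
  i=7: min(5*2^7, 30) = 30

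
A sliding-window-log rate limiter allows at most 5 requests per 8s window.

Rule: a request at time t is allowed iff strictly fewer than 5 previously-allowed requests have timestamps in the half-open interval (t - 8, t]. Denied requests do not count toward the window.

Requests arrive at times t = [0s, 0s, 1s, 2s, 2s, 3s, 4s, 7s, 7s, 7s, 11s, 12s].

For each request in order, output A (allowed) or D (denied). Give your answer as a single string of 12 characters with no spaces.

Answer: AAAAADDDDDAA

Derivation:
Tracking allowed requests in the window:
  req#1 t=0s: ALLOW
  req#2 t=0s: ALLOW
  req#3 t=1s: ALLOW
  req#4 t=2s: ALLOW
  req#5 t=2s: ALLOW
  req#6 t=3s: DENY
  req#7 t=4s: DENY
  req#8 t=7s: DENY
  req#9 t=7s: DENY
  req#10 t=7s: DENY
  req#11 t=11s: ALLOW
  req#12 t=12s: ALLOW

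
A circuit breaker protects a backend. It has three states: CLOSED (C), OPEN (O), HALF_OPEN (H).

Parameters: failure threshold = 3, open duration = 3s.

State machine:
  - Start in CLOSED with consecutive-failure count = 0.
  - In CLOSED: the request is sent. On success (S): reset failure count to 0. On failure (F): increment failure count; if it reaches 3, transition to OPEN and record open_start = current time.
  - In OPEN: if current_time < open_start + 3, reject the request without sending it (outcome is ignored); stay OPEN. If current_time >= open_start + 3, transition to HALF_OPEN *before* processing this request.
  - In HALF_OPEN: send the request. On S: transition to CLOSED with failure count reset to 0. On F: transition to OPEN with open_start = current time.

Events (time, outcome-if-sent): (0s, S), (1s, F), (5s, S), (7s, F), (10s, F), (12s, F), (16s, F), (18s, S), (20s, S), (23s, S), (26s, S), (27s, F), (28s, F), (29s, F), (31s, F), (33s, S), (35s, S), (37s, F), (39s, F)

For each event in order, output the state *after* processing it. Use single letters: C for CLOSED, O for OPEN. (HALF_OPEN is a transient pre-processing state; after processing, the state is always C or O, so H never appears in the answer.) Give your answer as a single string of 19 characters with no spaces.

Answer: CCCCCOOOCCCCCOOCCCC

Derivation:
State after each event:
  event#1 t=0s outcome=S: state=CLOSED
  event#2 t=1s outcome=F: state=CLOSED
  event#3 t=5s outcome=S: state=CLOSED
  event#4 t=7s outcome=F: state=CLOSED
  event#5 t=10s outcome=F: state=CLOSED
  event#6 t=12s outcome=F: state=OPEN
  event#7 t=16s outcome=F: state=OPEN
  event#8 t=18s outcome=S: state=OPEN
  event#9 t=20s outcome=S: state=CLOSED
  event#10 t=23s outcome=S: state=CLOSED
  event#11 t=26s outcome=S: state=CLOSED
  event#12 t=27s outcome=F: state=CLOSED
  event#13 t=28s outcome=F: state=CLOSED
  event#14 t=29s outcome=F: state=OPEN
  event#15 t=31s outcome=F: state=OPEN
  event#16 t=33s outcome=S: state=CLOSED
  event#17 t=35s outcome=S: state=CLOSED
  event#18 t=37s outcome=F: state=CLOSED
  event#19 t=39s outcome=F: state=CLOSED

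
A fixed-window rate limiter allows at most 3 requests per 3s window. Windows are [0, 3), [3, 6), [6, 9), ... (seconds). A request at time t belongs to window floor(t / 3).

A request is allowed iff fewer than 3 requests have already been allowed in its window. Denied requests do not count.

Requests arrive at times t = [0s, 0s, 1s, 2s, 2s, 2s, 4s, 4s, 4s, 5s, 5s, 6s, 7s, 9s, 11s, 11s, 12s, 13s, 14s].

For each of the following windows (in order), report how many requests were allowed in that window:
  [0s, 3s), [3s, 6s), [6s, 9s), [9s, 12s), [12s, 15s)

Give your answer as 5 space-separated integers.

Answer: 3 3 2 3 3

Derivation:
Processing requests:
  req#1 t=0s (window 0): ALLOW
  req#2 t=0s (window 0): ALLOW
  req#3 t=1s (window 0): ALLOW
  req#4 t=2s (window 0): DENY
  req#5 t=2s (window 0): DENY
  req#6 t=2s (window 0): DENY
  req#7 t=4s (window 1): ALLOW
  req#8 t=4s (window 1): ALLOW
  req#9 t=4s (window 1): ALLOW
  req#10 t=5s (window 1): DENY
  req#11 t=5s (window 1): DENY
  req#12 t=6s (window 2): ALLOW
  req#13 t=7s (window 2): ALLOW
  req#14 t=9s (window 3): ALLOW
  req#15 t=11s (window 3): ALLOW
  req#16 t=11s (window 3): ALLOW
  req#17 t=12s (window 4): ALLOW
  req#18 t=13s (window 4): ALLOW
  req#19 t=14s (window 4): ALLOW

Allowed counts by window: 3 3 2 3 3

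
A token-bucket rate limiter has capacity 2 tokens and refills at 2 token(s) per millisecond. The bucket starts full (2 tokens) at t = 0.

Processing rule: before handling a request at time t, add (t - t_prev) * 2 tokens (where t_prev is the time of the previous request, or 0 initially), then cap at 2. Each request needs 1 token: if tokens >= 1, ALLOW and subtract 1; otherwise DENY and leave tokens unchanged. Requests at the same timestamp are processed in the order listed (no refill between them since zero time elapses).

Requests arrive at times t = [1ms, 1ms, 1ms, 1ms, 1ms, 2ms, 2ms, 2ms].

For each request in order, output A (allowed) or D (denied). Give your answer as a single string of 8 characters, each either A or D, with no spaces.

Simulating step by step:
  req#1 t=1ms: ALLOW
  req#2 t=1ms: ALLOW
  req#3 t=1ms: DENY
  req#4 t=1ms: DENY
  req#5 t=1ms: DENY
  req#6 t=2ms: ALLOW
  req#7 t=2ms: ALLOW
  req#8 t=2ms: DENY

Answer: AADDDAAD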